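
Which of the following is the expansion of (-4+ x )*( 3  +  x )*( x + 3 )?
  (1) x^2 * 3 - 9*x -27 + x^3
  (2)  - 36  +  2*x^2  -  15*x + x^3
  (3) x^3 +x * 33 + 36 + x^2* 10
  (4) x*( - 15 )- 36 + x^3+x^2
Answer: 2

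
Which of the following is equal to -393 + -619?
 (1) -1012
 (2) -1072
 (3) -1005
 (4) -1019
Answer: 1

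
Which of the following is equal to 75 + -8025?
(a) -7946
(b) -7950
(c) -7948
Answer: b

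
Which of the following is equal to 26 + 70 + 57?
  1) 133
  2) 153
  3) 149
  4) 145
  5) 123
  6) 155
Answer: 2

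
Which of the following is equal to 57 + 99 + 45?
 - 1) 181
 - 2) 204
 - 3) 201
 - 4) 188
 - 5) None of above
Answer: 3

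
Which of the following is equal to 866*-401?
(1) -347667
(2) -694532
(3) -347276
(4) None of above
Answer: 4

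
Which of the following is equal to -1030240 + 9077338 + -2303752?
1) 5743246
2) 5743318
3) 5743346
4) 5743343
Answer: 3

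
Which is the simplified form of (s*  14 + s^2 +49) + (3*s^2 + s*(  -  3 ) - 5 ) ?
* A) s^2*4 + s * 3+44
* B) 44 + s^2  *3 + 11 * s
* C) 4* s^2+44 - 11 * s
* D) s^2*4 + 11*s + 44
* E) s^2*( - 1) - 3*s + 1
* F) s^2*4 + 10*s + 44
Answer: D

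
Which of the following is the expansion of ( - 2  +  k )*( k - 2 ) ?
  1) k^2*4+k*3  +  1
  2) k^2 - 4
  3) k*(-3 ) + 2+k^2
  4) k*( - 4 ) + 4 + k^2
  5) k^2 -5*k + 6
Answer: 4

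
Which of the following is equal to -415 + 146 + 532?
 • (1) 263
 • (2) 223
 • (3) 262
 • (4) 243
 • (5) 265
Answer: 1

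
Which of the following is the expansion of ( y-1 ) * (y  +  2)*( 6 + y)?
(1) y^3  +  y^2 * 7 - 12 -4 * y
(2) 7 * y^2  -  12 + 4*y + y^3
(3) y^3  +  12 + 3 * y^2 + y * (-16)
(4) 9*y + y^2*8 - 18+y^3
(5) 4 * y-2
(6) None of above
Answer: 2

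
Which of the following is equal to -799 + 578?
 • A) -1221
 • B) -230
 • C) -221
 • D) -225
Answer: C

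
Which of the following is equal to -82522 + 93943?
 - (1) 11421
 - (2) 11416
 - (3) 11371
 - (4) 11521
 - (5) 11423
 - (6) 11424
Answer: 1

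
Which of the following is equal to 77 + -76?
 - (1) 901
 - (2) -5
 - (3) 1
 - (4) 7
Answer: 3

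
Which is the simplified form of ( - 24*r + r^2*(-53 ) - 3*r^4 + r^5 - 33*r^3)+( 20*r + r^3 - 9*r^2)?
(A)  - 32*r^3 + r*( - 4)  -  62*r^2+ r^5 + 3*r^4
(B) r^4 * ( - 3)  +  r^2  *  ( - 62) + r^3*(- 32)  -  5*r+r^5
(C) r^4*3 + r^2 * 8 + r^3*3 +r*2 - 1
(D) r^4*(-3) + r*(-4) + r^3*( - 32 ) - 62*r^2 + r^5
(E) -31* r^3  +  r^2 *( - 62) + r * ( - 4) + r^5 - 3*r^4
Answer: D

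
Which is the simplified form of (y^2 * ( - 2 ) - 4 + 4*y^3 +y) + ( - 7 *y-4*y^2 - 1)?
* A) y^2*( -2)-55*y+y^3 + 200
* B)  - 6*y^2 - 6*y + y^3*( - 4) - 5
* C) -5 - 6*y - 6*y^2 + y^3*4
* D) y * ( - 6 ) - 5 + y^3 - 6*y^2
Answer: C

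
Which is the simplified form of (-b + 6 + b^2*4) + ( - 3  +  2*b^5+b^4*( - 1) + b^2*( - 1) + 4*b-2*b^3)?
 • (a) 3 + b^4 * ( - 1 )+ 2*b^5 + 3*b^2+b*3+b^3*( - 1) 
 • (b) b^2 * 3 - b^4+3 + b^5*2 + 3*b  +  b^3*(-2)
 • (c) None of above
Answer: b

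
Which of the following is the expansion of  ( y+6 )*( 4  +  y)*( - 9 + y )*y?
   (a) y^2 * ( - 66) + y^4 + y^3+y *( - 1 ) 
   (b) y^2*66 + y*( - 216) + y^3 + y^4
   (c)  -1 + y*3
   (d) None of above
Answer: d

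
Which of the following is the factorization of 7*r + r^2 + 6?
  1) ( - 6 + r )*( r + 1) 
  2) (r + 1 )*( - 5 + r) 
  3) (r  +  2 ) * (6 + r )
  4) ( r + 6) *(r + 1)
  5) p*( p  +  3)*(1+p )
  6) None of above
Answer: 4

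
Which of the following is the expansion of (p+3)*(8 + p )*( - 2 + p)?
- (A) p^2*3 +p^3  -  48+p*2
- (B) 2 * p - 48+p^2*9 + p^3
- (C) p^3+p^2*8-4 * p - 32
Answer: B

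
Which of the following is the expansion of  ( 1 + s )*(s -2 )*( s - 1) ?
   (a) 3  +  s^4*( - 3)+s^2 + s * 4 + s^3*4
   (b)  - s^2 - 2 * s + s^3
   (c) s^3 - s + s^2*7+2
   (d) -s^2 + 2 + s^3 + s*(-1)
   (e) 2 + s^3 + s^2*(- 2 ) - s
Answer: e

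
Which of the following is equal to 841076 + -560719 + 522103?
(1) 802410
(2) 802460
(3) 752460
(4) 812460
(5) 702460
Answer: 2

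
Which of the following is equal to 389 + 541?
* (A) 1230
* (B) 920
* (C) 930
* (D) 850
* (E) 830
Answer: C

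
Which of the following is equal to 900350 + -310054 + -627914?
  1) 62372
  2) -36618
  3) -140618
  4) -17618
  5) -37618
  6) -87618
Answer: 5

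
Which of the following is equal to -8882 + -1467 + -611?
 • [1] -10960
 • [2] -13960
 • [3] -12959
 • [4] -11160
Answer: 1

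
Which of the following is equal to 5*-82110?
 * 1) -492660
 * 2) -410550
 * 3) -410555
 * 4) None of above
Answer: 2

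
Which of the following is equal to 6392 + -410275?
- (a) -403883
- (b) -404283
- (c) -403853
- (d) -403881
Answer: a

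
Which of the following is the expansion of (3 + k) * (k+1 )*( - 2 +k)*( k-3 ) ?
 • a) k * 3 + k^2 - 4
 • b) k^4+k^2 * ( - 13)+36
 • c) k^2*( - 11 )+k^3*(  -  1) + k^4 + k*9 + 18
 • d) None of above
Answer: c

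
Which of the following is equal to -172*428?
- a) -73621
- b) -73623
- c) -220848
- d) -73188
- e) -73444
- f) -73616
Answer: f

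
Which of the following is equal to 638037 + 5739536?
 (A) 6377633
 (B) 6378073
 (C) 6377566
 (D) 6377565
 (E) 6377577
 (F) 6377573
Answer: F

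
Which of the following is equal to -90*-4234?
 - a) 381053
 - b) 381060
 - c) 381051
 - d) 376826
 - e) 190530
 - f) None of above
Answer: b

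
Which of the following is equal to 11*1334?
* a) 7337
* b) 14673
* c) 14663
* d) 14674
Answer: d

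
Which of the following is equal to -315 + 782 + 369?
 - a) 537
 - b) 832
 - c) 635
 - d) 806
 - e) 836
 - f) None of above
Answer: e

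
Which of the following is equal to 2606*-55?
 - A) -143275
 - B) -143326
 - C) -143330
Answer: C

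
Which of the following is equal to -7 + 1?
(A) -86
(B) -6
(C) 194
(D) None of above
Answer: B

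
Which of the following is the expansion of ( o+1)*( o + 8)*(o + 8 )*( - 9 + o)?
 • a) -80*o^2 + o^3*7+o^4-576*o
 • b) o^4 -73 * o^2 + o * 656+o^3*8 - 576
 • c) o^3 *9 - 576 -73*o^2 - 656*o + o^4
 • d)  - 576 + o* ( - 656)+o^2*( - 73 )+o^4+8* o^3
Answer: d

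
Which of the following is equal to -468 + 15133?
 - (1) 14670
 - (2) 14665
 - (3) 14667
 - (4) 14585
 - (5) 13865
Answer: 2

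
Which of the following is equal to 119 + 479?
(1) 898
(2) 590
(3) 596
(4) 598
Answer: 4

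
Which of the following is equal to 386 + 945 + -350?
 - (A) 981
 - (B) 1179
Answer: A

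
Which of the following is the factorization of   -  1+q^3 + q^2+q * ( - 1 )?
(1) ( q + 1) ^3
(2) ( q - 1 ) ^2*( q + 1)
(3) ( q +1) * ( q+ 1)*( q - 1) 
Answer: 3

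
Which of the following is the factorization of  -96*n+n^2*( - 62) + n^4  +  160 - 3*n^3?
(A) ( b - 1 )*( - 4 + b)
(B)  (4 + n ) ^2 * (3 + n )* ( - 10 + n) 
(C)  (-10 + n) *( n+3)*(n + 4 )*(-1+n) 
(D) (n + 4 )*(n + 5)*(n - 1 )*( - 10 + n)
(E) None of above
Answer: E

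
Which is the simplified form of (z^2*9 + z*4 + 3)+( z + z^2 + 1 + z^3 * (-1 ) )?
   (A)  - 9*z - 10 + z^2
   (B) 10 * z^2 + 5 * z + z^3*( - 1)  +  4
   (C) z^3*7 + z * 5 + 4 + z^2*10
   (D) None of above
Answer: B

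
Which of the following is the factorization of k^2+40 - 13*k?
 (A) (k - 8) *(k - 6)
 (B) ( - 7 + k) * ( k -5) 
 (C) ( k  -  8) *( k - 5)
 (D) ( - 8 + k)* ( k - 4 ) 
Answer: C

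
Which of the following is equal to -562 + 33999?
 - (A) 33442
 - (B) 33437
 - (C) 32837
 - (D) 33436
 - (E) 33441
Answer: B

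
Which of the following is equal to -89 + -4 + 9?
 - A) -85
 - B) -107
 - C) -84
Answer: C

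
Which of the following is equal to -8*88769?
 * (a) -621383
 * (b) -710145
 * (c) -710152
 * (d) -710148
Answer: c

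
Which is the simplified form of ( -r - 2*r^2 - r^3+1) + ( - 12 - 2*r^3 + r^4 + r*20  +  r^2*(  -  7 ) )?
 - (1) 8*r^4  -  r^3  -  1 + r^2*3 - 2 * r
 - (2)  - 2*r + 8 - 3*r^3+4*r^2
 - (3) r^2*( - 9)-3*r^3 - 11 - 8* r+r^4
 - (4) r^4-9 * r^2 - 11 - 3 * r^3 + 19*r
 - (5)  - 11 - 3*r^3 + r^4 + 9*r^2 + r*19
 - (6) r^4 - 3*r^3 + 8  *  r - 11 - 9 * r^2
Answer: 4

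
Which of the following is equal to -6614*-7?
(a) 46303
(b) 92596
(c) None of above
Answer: c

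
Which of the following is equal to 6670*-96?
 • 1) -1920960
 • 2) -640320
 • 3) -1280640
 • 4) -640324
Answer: 2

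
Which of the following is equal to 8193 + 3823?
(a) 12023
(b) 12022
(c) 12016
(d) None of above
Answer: c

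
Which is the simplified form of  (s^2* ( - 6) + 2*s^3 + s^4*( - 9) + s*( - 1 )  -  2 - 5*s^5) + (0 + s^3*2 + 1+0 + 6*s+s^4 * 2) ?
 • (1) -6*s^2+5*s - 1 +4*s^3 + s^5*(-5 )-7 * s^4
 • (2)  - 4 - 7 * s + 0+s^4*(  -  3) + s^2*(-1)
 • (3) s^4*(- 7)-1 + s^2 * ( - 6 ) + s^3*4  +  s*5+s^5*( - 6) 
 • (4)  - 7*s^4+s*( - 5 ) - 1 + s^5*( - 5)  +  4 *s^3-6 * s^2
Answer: 1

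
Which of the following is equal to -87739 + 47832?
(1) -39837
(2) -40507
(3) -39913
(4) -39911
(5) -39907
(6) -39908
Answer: 5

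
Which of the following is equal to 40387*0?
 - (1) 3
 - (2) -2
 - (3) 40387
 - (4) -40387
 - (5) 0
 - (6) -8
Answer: 5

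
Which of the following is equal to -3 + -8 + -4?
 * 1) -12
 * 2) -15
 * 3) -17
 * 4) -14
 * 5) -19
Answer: 2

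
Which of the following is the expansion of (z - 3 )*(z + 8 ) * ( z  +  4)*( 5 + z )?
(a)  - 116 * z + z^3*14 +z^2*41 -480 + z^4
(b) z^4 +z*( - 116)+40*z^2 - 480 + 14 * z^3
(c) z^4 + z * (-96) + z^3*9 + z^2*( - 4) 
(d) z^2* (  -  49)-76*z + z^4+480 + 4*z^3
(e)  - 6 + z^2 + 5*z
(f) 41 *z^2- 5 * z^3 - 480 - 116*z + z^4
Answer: a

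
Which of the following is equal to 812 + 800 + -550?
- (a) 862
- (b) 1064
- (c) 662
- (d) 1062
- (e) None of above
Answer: d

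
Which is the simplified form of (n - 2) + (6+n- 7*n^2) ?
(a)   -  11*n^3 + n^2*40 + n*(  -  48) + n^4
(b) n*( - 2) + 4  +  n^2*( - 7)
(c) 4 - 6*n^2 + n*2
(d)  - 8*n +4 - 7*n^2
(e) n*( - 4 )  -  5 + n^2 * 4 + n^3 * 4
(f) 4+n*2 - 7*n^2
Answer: f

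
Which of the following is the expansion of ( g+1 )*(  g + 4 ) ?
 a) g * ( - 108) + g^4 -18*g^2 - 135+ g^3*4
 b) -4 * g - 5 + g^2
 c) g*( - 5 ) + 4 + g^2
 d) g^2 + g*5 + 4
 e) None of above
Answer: d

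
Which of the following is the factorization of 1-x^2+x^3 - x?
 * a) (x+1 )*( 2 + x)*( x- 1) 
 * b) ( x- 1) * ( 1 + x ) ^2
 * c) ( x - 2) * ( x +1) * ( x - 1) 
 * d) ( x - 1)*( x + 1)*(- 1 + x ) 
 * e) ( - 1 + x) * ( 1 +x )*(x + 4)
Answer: d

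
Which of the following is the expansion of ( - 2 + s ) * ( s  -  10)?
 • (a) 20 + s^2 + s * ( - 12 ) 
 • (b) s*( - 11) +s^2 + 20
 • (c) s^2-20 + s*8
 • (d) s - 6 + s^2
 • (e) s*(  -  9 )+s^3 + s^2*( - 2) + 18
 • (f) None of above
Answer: a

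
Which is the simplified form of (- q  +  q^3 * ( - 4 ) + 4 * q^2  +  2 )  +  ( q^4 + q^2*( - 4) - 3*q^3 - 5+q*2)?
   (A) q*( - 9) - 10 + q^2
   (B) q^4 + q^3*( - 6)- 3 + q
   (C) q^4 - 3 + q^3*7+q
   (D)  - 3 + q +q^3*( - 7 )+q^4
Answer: D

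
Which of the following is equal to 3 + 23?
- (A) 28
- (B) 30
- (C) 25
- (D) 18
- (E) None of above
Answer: E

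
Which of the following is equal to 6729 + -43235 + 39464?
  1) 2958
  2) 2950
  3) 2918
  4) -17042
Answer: 1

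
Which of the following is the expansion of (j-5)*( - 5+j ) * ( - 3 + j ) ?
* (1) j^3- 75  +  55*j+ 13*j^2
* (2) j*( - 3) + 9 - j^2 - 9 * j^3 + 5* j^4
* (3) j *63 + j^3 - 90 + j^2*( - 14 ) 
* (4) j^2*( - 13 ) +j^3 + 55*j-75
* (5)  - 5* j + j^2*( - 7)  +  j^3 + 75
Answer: 4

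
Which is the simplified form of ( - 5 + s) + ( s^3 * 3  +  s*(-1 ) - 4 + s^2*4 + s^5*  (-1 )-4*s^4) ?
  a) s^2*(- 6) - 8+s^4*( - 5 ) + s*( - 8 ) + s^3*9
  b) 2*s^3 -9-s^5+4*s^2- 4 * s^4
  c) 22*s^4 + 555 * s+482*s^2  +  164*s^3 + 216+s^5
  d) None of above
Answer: d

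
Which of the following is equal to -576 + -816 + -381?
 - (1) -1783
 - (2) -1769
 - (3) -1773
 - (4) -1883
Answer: 3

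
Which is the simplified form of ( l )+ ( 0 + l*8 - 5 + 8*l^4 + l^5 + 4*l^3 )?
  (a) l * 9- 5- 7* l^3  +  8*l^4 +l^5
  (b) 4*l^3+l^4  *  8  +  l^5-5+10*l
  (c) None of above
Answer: c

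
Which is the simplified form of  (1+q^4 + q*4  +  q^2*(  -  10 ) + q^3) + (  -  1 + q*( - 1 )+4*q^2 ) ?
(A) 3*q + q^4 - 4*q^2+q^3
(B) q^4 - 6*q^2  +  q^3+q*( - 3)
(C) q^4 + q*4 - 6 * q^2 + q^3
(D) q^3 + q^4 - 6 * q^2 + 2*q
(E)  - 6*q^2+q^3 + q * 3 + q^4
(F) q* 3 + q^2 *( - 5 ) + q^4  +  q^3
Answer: E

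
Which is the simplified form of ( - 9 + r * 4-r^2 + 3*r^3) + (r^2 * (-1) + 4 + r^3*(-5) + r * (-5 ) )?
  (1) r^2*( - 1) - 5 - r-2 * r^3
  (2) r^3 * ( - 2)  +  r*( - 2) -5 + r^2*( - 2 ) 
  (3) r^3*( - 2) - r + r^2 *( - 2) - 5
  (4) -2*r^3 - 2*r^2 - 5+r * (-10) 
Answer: 3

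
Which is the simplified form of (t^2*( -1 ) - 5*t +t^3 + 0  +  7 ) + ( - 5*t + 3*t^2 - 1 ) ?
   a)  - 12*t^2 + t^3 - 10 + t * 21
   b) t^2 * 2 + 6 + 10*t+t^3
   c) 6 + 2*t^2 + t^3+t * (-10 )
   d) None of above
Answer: c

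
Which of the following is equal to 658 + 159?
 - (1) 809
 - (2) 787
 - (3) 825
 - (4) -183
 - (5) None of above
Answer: 5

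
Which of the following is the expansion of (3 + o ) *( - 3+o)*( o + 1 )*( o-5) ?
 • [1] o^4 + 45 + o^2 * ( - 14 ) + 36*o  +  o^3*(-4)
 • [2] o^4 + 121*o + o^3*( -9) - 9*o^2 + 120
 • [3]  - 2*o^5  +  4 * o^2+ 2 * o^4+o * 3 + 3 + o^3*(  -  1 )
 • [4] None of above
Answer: 1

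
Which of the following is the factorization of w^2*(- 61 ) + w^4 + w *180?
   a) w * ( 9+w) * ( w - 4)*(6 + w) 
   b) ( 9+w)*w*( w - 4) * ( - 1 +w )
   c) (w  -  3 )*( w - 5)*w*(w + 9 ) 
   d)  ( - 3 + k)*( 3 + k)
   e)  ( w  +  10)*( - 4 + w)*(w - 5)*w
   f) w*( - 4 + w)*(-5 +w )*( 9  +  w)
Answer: f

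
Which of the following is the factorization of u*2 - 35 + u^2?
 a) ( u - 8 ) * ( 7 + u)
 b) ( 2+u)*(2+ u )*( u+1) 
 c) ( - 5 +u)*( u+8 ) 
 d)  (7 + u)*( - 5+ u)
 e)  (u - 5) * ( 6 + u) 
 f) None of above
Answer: d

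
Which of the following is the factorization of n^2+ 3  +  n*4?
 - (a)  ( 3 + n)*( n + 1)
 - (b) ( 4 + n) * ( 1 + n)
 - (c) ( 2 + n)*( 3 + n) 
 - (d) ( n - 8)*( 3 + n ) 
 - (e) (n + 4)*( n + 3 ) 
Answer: a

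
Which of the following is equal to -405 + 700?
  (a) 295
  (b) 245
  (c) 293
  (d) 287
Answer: a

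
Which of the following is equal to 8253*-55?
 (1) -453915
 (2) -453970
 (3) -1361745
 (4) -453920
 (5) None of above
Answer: 1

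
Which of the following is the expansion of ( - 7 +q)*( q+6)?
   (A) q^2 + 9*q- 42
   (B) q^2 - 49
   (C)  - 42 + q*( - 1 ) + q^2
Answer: C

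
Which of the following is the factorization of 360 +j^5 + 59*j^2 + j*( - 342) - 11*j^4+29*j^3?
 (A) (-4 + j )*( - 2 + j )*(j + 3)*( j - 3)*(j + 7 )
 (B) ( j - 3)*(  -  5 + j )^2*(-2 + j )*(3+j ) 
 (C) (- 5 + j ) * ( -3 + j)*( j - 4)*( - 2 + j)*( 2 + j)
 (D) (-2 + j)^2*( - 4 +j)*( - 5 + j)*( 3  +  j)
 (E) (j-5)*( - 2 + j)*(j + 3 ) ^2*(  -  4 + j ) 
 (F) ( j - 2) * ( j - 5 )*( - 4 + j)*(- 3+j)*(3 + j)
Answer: F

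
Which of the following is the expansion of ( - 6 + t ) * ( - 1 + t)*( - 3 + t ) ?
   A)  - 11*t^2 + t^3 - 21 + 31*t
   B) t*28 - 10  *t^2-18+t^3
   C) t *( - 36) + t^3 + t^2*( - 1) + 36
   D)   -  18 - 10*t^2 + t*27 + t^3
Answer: D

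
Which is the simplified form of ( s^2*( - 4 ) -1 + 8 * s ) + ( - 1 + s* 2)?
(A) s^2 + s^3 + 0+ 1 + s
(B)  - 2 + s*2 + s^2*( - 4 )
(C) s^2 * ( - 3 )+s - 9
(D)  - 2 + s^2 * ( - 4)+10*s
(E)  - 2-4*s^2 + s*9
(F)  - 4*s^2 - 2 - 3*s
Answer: D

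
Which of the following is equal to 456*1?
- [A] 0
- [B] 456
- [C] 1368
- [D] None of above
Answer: B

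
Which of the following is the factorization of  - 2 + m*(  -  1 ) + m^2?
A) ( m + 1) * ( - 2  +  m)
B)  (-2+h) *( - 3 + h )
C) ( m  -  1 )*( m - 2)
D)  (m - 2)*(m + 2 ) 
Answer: A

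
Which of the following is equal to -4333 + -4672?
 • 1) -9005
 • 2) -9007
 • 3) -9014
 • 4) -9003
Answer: 1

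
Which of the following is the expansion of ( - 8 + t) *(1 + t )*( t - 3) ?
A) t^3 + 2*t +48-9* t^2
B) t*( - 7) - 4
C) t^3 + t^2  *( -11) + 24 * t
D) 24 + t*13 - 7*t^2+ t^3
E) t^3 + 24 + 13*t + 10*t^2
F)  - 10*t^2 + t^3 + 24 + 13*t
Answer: F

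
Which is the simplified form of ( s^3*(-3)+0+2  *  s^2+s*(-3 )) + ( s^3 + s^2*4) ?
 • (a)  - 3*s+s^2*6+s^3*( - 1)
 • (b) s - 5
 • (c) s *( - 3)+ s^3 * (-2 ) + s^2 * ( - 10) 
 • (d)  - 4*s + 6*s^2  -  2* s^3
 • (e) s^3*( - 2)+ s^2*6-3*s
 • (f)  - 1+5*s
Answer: e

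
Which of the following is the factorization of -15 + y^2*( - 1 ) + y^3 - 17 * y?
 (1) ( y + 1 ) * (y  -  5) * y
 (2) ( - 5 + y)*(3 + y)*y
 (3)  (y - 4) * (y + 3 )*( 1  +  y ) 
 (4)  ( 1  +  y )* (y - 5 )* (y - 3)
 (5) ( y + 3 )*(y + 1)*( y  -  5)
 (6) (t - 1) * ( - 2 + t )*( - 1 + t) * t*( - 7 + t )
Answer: 5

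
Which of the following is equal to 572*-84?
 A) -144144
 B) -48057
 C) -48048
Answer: C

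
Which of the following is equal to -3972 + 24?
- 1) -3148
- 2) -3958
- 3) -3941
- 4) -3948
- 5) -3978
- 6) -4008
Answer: 4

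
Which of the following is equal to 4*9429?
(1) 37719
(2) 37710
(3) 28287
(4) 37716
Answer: 4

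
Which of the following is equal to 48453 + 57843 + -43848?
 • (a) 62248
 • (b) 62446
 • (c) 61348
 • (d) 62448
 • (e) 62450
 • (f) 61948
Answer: d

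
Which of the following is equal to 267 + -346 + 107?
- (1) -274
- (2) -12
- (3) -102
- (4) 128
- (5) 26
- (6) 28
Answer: 6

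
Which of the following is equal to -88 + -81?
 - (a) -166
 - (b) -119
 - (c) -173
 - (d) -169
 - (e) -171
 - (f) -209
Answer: d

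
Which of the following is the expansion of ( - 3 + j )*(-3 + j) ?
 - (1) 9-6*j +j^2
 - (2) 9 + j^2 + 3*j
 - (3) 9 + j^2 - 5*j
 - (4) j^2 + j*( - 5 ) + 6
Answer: 1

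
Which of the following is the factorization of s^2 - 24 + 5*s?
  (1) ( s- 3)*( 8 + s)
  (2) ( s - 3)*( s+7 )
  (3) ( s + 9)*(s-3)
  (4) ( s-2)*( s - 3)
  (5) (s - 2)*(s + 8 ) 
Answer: 1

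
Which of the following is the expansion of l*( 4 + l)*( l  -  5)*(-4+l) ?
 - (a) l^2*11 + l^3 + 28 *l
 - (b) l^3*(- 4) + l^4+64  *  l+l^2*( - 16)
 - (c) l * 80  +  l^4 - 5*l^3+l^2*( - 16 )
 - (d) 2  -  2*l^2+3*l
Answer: c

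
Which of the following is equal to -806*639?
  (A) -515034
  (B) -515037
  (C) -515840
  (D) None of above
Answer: A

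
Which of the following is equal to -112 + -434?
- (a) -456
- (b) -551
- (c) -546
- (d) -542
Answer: c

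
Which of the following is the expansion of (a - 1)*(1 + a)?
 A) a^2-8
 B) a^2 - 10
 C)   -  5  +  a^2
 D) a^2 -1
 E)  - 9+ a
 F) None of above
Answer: D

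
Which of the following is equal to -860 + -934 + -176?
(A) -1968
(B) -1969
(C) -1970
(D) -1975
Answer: C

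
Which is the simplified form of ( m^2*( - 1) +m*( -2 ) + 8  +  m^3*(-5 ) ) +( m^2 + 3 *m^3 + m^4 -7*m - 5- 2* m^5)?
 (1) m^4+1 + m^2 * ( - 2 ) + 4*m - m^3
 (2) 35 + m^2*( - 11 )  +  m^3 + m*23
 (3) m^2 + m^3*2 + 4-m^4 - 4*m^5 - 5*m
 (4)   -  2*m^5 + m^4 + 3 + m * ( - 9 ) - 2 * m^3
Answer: 4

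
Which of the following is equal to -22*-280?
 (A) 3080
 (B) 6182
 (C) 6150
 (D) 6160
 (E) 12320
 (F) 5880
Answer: D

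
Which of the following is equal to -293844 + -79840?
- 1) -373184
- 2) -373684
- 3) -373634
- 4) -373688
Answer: 2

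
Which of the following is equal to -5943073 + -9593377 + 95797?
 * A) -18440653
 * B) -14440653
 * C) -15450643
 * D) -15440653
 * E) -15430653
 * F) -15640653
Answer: D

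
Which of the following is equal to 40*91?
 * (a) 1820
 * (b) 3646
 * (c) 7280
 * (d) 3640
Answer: d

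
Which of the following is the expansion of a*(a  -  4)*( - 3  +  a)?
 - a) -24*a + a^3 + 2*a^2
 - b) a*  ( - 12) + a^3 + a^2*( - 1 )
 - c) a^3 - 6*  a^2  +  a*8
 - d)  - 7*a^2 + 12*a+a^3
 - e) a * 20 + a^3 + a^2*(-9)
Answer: d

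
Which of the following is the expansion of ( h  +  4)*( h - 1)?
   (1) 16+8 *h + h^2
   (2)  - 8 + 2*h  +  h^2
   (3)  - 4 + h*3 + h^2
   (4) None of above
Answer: 3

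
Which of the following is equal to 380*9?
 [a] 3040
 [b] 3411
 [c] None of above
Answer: c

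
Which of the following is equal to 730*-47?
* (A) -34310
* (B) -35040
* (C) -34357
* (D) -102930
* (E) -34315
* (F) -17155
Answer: A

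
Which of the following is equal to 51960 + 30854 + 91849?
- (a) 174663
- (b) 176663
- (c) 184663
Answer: a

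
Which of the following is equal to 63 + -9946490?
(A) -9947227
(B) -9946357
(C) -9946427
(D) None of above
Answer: C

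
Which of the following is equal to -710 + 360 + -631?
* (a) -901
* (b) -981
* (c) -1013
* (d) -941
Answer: b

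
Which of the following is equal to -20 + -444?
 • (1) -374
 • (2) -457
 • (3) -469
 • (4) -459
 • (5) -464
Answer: 5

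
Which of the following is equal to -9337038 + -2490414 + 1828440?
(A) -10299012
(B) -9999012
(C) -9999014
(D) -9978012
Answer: B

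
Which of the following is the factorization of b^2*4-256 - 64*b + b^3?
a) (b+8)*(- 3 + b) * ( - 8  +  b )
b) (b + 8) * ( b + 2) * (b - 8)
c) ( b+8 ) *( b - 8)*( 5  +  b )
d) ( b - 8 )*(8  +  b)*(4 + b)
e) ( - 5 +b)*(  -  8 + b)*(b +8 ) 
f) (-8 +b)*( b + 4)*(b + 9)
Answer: d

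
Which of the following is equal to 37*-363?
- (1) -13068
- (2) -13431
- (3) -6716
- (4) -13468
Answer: 2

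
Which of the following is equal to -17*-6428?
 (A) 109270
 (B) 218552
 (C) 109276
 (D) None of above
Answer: C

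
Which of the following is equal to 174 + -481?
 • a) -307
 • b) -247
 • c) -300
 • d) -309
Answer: a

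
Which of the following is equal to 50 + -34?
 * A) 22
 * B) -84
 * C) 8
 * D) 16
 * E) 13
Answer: D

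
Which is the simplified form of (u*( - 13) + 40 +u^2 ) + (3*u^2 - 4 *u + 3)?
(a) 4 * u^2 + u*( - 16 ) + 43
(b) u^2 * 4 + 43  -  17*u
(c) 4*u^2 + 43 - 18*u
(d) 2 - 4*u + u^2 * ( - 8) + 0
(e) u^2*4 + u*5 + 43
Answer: b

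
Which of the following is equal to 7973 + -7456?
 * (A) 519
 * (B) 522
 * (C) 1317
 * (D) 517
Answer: D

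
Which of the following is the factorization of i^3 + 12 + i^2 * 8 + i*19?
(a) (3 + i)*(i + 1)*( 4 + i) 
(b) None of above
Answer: a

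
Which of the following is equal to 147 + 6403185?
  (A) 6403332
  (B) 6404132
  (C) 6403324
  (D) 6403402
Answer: A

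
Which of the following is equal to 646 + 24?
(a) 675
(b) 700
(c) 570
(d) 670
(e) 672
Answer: d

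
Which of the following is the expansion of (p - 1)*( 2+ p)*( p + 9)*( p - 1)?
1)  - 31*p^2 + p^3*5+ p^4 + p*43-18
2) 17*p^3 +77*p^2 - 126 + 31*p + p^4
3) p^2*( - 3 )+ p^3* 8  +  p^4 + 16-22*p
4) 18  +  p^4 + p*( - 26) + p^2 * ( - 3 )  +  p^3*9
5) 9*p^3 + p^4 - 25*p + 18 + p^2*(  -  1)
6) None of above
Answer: 6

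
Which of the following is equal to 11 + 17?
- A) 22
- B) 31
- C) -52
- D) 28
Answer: D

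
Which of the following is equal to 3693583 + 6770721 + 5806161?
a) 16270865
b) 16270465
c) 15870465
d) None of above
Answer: b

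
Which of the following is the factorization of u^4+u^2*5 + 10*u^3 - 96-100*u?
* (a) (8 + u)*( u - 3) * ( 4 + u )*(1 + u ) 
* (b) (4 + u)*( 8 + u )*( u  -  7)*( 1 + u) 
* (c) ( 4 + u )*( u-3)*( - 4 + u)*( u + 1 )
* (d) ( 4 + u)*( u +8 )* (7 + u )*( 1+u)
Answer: a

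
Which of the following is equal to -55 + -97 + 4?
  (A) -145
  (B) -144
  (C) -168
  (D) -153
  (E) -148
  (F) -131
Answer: E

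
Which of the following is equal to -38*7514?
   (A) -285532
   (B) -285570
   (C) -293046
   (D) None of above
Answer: A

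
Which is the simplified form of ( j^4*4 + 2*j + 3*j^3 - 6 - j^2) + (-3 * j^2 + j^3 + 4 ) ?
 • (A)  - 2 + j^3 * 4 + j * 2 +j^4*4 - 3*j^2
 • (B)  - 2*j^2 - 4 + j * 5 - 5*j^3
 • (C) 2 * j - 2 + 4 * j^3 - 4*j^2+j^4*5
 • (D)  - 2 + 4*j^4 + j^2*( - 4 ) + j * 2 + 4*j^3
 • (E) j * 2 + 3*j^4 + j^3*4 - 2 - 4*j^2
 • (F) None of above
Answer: D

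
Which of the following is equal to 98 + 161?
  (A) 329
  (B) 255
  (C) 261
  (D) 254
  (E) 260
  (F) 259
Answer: F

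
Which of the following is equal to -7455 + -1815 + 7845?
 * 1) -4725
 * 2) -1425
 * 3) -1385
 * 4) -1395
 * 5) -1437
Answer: 2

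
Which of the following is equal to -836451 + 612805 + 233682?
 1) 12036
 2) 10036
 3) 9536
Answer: 2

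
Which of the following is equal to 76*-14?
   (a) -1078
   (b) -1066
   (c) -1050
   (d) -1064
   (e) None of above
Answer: d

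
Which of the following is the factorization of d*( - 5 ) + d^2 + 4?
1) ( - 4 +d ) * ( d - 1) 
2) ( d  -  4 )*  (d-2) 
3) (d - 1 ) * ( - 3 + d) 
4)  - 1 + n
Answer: 1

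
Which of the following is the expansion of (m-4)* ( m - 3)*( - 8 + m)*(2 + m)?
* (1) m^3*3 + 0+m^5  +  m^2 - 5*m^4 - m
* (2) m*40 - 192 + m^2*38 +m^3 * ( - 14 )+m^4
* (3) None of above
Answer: 3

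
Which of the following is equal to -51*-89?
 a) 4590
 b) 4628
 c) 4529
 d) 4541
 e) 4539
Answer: e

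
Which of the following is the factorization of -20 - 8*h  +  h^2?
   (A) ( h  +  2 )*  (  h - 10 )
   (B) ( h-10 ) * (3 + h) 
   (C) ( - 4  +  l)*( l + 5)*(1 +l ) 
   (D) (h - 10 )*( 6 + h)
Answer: A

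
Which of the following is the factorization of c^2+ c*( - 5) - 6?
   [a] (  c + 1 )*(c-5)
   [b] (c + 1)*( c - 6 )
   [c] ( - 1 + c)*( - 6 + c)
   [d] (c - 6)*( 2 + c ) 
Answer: b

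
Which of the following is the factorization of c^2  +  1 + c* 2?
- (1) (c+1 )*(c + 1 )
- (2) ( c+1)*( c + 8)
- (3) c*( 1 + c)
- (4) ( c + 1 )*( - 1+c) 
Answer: 1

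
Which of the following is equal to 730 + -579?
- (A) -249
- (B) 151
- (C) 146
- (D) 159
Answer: B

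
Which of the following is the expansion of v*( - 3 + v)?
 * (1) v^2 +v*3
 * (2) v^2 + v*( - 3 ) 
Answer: 2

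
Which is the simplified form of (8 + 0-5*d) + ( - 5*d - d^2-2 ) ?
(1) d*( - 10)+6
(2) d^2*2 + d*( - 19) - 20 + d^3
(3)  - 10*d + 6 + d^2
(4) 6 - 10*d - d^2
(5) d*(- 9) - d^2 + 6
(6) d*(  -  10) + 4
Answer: 4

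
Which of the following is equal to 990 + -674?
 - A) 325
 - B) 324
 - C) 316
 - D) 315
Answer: C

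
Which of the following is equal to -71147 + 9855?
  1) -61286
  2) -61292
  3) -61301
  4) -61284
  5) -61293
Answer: 2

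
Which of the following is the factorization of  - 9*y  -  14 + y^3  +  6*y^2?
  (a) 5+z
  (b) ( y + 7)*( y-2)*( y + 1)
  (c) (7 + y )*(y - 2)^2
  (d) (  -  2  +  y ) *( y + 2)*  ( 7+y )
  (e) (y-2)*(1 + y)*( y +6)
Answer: b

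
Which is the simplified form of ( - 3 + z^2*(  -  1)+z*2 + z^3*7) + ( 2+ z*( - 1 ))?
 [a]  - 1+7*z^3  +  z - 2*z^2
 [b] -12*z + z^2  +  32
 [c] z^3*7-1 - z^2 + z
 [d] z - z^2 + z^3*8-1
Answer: c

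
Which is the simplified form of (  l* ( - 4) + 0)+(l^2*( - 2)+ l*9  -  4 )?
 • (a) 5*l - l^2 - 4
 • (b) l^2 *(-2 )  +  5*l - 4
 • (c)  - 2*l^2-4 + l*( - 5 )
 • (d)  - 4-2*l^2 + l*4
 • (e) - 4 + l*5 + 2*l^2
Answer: b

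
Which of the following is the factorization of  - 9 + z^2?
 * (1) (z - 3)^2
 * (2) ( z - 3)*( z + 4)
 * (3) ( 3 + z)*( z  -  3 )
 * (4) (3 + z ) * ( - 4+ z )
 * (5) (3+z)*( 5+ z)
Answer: 3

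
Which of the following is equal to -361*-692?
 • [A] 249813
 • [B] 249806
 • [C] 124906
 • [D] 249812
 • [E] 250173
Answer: D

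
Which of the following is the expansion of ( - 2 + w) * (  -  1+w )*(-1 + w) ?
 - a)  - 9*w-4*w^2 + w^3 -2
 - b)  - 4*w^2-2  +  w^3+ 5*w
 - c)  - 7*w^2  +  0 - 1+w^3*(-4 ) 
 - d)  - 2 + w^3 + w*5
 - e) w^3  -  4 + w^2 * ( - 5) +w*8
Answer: b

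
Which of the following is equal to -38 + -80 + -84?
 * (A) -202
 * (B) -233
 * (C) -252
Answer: A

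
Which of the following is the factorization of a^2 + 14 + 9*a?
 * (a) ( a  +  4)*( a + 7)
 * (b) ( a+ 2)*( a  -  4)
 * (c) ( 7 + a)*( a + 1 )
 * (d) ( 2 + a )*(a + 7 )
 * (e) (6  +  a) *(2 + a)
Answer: d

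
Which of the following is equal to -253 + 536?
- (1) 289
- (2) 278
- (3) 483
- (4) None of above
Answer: 4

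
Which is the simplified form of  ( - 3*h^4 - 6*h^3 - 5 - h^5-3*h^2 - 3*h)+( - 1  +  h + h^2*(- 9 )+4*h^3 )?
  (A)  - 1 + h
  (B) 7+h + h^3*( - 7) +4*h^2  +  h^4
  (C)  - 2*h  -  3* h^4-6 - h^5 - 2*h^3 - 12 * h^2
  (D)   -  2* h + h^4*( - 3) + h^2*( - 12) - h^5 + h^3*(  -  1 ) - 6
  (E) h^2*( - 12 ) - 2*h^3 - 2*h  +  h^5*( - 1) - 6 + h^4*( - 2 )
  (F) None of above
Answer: C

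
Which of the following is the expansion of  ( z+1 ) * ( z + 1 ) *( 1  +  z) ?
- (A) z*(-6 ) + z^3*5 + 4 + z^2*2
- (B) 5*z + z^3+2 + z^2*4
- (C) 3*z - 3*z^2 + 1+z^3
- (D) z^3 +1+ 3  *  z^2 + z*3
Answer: D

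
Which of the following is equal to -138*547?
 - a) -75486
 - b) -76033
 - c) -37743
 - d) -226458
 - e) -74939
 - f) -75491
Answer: a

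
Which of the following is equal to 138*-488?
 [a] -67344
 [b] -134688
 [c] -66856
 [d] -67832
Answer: a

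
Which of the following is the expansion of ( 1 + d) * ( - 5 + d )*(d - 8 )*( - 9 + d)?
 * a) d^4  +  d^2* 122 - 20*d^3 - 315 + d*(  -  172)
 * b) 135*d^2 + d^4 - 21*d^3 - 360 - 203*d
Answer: b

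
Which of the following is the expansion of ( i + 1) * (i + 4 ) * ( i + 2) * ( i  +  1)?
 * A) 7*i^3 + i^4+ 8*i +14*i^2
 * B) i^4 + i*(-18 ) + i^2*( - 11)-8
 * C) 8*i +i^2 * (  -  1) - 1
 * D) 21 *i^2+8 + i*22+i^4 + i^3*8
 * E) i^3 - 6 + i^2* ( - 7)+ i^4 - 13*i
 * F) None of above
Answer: D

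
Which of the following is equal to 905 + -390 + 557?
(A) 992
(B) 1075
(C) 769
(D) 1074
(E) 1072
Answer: E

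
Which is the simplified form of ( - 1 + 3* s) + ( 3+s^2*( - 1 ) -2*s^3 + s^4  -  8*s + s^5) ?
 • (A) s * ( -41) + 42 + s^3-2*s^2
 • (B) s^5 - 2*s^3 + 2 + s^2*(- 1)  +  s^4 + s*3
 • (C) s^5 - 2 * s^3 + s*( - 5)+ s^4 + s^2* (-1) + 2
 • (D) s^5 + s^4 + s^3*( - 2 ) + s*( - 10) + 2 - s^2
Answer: C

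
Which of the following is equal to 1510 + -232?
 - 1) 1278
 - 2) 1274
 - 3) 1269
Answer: 1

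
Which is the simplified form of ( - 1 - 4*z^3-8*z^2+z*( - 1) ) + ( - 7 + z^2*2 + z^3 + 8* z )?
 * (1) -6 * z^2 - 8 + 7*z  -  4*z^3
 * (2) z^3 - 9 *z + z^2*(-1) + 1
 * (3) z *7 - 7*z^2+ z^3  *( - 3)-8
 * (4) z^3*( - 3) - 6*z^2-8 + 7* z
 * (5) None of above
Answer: 4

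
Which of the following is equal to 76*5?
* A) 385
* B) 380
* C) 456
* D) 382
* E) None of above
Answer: B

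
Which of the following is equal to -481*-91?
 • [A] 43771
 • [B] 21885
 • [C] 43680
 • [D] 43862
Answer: A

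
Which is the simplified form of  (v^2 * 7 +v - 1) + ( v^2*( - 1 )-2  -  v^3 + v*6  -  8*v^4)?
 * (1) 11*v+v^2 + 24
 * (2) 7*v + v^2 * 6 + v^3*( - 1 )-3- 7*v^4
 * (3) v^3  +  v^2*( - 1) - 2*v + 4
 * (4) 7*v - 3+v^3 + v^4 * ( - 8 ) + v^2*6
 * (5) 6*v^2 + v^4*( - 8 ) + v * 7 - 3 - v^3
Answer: 5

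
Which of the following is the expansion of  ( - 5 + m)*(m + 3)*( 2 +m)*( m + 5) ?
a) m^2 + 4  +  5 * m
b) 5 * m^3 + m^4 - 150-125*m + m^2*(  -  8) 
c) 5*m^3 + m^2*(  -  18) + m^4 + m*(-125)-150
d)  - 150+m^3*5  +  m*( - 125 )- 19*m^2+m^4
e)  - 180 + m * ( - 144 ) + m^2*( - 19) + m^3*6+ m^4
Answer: d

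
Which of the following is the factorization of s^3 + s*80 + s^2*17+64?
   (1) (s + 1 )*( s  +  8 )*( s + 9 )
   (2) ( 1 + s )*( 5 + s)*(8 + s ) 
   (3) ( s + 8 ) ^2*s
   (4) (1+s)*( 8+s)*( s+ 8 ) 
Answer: 4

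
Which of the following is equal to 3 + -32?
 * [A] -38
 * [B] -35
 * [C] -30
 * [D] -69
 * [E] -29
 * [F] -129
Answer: E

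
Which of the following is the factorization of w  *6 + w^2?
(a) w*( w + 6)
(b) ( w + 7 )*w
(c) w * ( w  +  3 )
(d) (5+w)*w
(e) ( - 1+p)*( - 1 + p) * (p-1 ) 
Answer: a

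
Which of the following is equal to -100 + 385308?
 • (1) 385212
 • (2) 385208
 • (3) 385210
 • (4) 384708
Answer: 2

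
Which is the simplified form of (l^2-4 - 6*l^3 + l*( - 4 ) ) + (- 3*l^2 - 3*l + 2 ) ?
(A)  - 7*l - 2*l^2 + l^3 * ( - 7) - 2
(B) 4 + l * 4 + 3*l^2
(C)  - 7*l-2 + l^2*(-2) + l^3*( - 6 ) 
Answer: C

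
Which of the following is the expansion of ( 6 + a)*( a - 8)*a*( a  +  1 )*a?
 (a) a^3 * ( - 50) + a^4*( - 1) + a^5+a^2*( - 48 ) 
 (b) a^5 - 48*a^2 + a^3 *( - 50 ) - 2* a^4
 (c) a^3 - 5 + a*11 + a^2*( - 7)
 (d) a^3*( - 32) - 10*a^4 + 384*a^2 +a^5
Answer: a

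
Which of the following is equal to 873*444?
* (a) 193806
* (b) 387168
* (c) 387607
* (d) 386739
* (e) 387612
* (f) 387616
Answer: e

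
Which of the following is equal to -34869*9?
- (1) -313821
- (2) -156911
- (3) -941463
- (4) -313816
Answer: 1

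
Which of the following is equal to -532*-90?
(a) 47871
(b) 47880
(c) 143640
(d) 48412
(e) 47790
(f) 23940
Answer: b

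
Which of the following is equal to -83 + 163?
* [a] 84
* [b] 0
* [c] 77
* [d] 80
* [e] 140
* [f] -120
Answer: d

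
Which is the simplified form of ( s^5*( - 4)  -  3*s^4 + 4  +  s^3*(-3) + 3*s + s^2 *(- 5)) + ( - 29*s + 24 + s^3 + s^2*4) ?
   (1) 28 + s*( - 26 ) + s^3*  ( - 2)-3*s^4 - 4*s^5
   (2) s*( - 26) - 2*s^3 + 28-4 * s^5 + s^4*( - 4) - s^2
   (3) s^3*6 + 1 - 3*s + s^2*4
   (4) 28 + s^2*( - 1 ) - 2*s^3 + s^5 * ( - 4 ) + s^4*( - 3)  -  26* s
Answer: 4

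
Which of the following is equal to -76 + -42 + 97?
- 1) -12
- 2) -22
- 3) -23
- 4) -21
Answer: 4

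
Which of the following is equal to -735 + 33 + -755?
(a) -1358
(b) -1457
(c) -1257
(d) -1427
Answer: b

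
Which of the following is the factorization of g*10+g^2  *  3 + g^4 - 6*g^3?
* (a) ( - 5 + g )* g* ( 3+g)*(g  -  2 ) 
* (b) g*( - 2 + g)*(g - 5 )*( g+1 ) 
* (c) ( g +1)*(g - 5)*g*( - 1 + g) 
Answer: b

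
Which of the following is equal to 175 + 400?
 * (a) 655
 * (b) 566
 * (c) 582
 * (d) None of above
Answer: d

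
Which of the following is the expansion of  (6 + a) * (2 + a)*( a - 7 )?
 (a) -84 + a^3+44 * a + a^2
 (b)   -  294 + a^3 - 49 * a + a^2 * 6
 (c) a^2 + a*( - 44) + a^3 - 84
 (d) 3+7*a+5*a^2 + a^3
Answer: c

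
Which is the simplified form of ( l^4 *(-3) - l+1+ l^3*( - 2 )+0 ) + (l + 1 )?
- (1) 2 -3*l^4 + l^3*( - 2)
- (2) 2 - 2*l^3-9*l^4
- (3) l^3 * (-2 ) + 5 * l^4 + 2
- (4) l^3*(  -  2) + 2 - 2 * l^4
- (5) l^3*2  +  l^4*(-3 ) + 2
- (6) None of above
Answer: 1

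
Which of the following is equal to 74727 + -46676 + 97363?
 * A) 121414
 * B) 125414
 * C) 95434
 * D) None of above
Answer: B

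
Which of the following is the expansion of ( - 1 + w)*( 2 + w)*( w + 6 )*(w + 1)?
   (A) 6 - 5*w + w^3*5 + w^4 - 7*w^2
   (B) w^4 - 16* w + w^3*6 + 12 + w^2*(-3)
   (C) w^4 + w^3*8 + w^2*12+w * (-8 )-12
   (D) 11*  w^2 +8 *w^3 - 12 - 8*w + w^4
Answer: D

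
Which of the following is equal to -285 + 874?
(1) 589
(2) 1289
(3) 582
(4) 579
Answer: 1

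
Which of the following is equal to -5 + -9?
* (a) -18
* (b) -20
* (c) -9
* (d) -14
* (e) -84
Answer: d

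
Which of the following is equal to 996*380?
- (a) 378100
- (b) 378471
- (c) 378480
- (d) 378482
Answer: c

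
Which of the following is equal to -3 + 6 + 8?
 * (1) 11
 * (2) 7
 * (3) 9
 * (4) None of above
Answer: 1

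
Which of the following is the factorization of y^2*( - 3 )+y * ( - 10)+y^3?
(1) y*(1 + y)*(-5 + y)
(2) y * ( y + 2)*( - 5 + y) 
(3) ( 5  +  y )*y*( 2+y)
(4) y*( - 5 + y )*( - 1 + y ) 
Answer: 2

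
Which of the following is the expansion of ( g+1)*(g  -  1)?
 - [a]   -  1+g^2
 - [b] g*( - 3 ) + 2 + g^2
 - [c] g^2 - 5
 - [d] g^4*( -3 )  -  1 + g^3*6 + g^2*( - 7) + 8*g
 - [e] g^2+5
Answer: a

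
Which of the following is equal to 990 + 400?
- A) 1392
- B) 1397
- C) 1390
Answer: C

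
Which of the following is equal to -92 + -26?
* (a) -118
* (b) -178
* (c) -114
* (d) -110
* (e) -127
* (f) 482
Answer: a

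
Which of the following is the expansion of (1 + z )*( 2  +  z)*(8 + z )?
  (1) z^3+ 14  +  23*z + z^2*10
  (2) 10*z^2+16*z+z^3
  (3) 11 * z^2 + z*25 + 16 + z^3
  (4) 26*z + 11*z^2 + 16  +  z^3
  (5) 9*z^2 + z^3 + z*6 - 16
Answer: 4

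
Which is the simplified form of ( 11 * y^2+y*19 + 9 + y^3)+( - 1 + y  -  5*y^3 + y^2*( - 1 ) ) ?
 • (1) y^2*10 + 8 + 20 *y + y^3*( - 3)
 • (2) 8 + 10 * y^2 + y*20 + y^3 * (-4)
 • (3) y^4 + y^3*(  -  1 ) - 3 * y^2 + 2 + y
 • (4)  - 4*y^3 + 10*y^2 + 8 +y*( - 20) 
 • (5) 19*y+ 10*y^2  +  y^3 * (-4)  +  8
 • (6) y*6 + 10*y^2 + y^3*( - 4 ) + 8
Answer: 2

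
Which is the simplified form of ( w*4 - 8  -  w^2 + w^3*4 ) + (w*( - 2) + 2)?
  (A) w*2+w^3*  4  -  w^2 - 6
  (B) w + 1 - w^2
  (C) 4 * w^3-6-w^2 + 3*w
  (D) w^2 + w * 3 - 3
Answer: A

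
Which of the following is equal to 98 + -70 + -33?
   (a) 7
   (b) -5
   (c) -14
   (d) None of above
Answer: b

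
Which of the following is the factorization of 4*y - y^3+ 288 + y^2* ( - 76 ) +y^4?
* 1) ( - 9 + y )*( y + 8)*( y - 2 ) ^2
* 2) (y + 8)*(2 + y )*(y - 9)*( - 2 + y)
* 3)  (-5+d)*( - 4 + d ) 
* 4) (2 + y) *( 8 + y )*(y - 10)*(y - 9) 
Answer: 2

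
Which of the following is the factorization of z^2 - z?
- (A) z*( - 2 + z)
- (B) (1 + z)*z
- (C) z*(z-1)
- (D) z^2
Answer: C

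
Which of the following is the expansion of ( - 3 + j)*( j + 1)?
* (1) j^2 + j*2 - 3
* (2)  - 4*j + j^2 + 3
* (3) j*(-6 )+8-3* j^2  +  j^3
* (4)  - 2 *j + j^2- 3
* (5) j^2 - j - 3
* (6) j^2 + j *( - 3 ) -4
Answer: 4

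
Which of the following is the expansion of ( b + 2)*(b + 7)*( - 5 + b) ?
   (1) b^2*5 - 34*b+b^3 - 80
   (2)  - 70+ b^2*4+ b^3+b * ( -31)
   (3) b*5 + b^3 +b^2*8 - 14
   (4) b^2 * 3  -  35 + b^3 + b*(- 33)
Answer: 2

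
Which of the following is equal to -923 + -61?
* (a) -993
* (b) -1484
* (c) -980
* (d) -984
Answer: d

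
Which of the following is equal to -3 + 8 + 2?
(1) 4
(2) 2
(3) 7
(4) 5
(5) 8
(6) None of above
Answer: 3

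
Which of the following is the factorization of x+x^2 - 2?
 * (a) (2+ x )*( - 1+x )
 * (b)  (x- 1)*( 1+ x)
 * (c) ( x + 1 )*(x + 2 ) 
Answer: a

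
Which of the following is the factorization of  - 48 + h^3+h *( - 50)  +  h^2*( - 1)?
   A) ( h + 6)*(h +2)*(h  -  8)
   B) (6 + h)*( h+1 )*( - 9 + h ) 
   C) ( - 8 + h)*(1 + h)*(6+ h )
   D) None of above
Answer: C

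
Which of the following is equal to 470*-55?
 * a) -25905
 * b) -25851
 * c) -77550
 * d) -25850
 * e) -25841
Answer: d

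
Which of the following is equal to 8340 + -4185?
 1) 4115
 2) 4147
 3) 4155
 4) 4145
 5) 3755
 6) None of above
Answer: 3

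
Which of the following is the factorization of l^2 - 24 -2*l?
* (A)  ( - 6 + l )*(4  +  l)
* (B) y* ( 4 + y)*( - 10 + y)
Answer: A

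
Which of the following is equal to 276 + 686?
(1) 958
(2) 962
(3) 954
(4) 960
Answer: 2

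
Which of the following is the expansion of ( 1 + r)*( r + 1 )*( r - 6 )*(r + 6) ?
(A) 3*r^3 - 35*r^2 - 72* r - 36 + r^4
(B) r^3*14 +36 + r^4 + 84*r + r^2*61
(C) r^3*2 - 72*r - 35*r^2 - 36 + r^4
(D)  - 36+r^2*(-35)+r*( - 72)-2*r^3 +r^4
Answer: C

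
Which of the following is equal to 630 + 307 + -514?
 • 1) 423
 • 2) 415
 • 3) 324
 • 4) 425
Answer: 1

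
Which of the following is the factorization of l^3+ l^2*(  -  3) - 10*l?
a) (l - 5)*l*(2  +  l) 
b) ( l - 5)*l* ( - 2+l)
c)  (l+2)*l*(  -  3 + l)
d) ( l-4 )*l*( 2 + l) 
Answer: a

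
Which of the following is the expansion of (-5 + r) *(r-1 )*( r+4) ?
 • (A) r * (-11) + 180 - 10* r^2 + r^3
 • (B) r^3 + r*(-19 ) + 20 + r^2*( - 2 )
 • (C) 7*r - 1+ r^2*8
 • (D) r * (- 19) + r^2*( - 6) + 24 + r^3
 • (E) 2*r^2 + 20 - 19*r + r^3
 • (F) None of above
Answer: B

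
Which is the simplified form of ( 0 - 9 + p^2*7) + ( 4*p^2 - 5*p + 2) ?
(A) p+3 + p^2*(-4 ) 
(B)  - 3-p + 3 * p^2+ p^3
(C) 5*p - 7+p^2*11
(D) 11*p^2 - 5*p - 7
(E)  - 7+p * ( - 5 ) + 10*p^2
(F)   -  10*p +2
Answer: D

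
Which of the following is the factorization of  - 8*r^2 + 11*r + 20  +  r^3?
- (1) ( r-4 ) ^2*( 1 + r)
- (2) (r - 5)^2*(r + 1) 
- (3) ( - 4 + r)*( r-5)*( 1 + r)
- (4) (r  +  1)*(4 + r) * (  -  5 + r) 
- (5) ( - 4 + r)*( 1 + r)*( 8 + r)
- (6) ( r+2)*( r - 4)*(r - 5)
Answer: 3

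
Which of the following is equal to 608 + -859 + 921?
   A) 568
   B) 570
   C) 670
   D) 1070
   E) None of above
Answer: C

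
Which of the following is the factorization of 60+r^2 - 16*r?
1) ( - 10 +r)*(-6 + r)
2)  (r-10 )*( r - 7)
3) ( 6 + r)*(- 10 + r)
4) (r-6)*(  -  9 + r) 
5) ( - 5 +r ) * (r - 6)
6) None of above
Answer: 1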